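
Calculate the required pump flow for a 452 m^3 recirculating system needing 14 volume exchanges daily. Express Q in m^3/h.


Daily recirculation volume = 452 m^3 * 14 = 6328 m^3/day
Flow rate Q = daily volume / 24 h = 6328 / 24 = 263.667 m^3/h

263.667 m^3/h


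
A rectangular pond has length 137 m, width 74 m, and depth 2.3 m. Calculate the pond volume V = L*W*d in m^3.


Base area = L * W = 137 * 74 = 10138 m^2
Volume = area * depth = 10138 * 2.3 = 23317.4 m^3

23317.4 m^3


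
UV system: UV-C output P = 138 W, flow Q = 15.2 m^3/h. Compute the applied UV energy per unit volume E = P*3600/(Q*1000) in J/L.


Energy delivered per hour = 138 W * 3600 s = 496800 J/h
Volume treated per hour = 15.2 m^3/h * 1000 = 15200 L/h
dose = 496800 / 15200 = 32.6842 J/L

32.6842 J/L


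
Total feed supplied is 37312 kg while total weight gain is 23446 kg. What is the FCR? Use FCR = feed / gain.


FCR = feed consumed / weight gained
FCR = 37312 kg / 23446 kg = 1.5914

1.5914


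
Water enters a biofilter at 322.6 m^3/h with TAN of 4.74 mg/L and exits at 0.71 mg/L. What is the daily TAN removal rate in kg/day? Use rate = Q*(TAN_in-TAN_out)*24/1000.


Concentration drop: TAN_in - TAN_out = 4.74 - 0.71 = 4.03 mg/L
Hourly TAN removed = Q * dTAN = 322.6 m^3/h * 4.03 mg/L = 1300.078 g/h  (m^3/h * mg/L = g/h)
Daily TAN removed = 1300.078 * 24 = 31201.872 g/day
Convert to kg/day: 31201.872 / 1000 = 31.201872 kg/day

31.201872 kg/day


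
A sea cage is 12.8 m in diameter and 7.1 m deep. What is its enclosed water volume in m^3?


r = d/2 = 12.8/2 = 6.4 m
Base area = pi*r^2 = pi*6.4^2 = 128.67964 m^2
Volume = 128.67964 * 7.1 = 913.625 m^3

913.625 m^3


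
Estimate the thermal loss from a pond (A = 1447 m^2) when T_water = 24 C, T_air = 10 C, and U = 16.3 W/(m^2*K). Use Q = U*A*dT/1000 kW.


Temperature difference dT = 24 - 10 = 14 K
Heat loss (W) = U * A * dT = 16.3 * 1447 * 14 = 330205.4 W
Convert to kW: 330205.4 / 1000 = 330.2054 kW

330.2054 kW


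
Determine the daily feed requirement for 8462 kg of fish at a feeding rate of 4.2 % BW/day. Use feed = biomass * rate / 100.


Feeding rate fraction = 4.2% / 100 = 0.042
Daily feed = 8462 kg * 0.042 = 355.404 kg/day

355.404 kg/day


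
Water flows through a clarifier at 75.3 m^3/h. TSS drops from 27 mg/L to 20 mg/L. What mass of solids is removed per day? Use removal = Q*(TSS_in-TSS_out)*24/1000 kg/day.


Concentration drop: TSS_in - TSS_out = 27 - 20 = 7 mg/L
Hourly solids removed = Q * dTSS = 75.3 m^3/h * 7 mg/L = 527.1 g/h  (m^3/h * mg/L = g/h)
Daily solids removed = 527.1 * 24 = 12650.4 g/day
Convert g to kg: 12650.4 / 1000 = 12.6504 kg/day

12.6504 kg/day


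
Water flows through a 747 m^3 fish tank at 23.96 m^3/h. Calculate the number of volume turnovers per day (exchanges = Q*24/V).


Daily flow volume = 23.96 m^3/h * 24 h = 575.04 m^3/day
Exchanges = daily flow / tank volume = 575.04 / 747 = 0.769799 exchanges/day

0.769799 exchanges/day


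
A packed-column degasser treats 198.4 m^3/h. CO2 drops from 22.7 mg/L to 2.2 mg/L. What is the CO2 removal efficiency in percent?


CO2_out / CO2_in = 2.2 / 22.7 = 0.0969163
Fraction remaining = 0.0969163
efficiency = (1 - 0.0969163) * 100 = 90.3084 %

90.3084 %


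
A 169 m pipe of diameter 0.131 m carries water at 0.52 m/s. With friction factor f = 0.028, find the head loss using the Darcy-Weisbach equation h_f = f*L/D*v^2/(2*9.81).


v^2 = 0.52^2 = 0.2704 m^2/s^2
L/D = 169/0.131 = 1290.0763
h_f = f*(L/D)*v^2/(2g) = 0.028 * 1290.0763 * 0.2704 / 19.62 = 0.49783 m

0.49783 m


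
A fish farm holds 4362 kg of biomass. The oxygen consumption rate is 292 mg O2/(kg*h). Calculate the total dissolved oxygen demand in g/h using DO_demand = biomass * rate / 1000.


Total O2 consumption (mg/h) = 4362 kg * 292 mg/(kg*h) = 1273704 mg/h
Convert to g/h: 1273704 / 1000 = 1273.704 g/h

1273.704 g/h


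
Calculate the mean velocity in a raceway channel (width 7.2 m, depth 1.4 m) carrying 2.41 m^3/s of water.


Cross-sectional area = W * d = 7.2 * 1.4 = 10.08 m^2
Velocity = Q / A = 2.41 / 10.08 = 0.239087 m/s

0.239087 m/s


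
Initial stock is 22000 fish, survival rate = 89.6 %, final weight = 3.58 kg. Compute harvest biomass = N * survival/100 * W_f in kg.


Survivors = 22000 * 89.6/100 = 19712 fish
Harvest biomass = survivors * W_f = 19712 * 3.58 = 70568.96 kg

70568.96 kg


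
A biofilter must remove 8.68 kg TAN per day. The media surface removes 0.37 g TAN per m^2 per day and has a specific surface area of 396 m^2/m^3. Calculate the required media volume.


A = 8.68*1000 / 0.37 = 23459.459 m^2
V = 23459.459 / 396 = 59.2411

59.2411 m^3


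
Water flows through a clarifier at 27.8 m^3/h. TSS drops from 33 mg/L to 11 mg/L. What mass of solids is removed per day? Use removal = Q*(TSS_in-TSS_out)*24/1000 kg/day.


Concentration drop: TSS_in - TSS_out = 33 - 11 = 22 mg/L
Hourly solids removed = Q * dTSS = 27.8 m^3/h * 22 mg/L = 611.6 g/h  (m^3/h * mg/L = g/h)
Daily solids removed = 611.6 * 24 = 14678.4 g/day
Convert g to kg: 14678.4 / 1000 = 14.6784 kg/day

14.6784 kg/day


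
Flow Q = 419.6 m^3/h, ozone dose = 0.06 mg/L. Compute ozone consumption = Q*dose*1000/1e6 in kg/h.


O3 demand (mg/h) = Q * dose * 1000 = 419.6 * 0.06 * 1000 = 25176 mg/h
Convert mg to kg: 25176 / 1e6 = 0.025176 kg/h

0.025176 kg/h


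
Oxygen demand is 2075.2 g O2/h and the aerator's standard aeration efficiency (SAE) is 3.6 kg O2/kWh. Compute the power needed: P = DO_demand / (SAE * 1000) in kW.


SAE in g O2/kWh = 3.6 * 1000 = 3600 g/kWh
P = DO_demand / SAE_g = 2075.2 / 3600 = 0.576444 kW

0.576444 kW


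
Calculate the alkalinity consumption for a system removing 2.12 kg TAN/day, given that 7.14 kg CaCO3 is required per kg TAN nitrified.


Alkalinity factor: 7.14 kg CaCO3 consumed per kg TAN nitrified
alk = 2.12 kg TAN * 7.14 = 15.1368 kg CaCO3/day

15.1368 kg CaCO3/day


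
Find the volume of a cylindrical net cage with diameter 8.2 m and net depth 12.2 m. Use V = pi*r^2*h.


r = d/2 = 8.2/2 = 4.1 m
Base area = pi*r^2 = pi*4.1^2 = 52.810173 m^2
Volume = 52.810173 * 12.2 = 644.284 m^3

644.284 m^3


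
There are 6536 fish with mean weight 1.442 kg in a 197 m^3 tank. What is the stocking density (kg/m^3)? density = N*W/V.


Total biomass = 6536 fish * 1.442 kg = 9424.912 kg
Density = total biomass / volume = 9424.912 / 197 = 47.8422 kg/m^3

47.8422 kg/m^3


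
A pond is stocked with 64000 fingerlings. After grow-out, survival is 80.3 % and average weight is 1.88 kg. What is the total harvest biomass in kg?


Survivors = 64000 * 80.3/100 = 51392 fish
Harvest biomass = survivors * W_f = 51392 * 1.88 = 96616.96 kg

96616.96 kg


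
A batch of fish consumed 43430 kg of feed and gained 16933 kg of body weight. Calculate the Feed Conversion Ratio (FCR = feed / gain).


FCR = feed consumed / weight gained
FCR = 43430 kg / 16933 kg = 2.56481

2.56481


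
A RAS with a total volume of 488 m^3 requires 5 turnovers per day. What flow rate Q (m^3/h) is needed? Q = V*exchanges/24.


Daily recirculation volume = 488 m^3 * 5 = 2440 m^3/day
Flow rate Q = daily volume / 24 h = 2440 / 24 = 101.667 m^3/h

101.667 m^3/h


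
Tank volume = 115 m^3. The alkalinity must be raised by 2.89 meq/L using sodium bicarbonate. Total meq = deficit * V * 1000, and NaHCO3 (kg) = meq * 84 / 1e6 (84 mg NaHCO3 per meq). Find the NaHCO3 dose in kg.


Tank volume in L = 115 m^3 * 1000 = 115000 L
Total meq required = 2.89 meq/L * 115000 L = 332350 meq
NaHCO3 mass = 332350 meq * 84 mg/meq / 1e6 = 27.9174 kg

27.9174 kg


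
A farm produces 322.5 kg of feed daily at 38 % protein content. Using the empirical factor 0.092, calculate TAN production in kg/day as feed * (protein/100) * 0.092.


Protein in feed = 322.5 * 38/100 = 122.55 kg/day
TAN = protein * 0.092 = 122.55 * 0.092 = 11.2746 kg/day

11.2746 kg/day


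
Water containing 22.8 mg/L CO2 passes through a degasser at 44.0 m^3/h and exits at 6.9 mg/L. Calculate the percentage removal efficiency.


CO2_out / CO2_in = 6.9 / 22.8 = 0.30263158
Fraction remaining = 0.30263158
efficiency = (1 - 0.30263158) * 100 = 69.7368 %

69.7368 %


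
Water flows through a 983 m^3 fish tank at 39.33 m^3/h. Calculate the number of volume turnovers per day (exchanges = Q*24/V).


Daily flow volume = 39.33 m^3/h * 24 h = 943.92 m^3/day
Exchanges = daily flow / tank volume = 943.92 / 983 = 0.960244 exchanges/day

0.960244 exchanges/day


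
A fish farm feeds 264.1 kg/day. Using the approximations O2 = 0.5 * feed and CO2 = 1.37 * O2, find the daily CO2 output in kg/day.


O2 = 264.1 * 0.5 = 132.05
CO2 = 132.05 * 1.37 = 180.9085

180.9085 kg/day


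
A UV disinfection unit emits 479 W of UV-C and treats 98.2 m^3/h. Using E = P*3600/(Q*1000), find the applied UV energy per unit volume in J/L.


Energy delivered per hour = 479 W * 3600 s = 1724400 J/h
Volume treated per hour = 98.2 m^3/h * 1000 = 98200 L/h
dose = 1724400 / 98200 = 17.5601 J/L

17.5601 J/L


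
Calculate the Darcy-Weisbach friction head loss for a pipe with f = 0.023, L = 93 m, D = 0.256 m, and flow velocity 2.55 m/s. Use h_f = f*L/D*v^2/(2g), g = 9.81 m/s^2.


v^2 = 2.55^2 = 6.5025 m^2/s^2
L/D = 93/0.256 = 363.28125
h_f = f*(L/D)*v^2/(2g) = 0.023 * 363.28125 * 6.5025 / 19.62 = 2.76919 m

2.76919 m


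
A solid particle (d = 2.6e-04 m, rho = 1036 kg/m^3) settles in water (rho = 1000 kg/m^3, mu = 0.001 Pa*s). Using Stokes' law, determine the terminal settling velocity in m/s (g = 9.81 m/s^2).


Density difference: rho_p - rho_f = 1036 - 1000 = 36 kg/m^3
d^2 = (2.6e-04)^2 = 6.76e-08 m^2
Numerator = (rho_p - rho_f) * g * d^2 = 36 * 9.81 * 6.76e-08 = 2.3873616e-05
Denominator = 18 * mu = 18 * 0.001 = 0.018
v_s = 2.3873616e-05 / 0.018 = 0.00132631 m/s
Check: Re = rho_f * v_s * d / mu = 1000 * 0.00132631 * 2.6e-04 / 0.001 = 0.345 < 1, so Stokes' law applies.

0.00132631 m/s


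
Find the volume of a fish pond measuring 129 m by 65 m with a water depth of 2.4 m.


Base area = L * W = 129 * 65 = 8385 m^2
Volume = area * depth = 8385 * 2.4 = 20124 m^3

20124 m^3


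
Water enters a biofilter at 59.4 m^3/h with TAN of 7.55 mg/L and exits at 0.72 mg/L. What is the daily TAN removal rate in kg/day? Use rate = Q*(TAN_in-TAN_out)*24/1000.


Concentration drop: TAN_in - TAN_out = 7.55 - 0.72 = 6.83 mg/L
Hourly TAN removed = Q * dTAN = 59.4 m^3/h * 6.83 mg/L = 405.702 g/h  (m^3/h * mg/L = g/h)
Daily TAN removed = 405.702 * 24 = 9736.848 g/day
Convert to kg/day: 9736.848 / 1000 = 9.736848 kg/day

9.736848 kg/day


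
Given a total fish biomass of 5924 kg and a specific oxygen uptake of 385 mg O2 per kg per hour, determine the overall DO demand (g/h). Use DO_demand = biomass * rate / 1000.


Total O2 consumption (mg/h) = 5924 kg * 385 mg/(kg*h) = 2280740 mg/h
Convert to g/h: 2280740 / 1000 = 2280.74 g/h

2280.74 g/h


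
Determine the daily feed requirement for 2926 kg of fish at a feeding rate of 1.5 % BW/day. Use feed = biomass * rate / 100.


Feeding rate fraction = 1.5% / 100 = 0.015
Daily feed = 2926 kg * 0.015 = 43.89 kg/day

43.89 kg/day


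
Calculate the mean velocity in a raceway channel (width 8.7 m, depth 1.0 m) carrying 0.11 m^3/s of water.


Cross-sectional area = W * d = 8.7 * 1.0 = 8.7 m^2
Velocity = Q / A = 0.11 / 8.7 = 0.0126437 m/s

0.0126437 m/s


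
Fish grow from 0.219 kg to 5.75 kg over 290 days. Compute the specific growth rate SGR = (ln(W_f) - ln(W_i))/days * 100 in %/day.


ln(W_f) = ln(5.75) = 1.7491999
ln(W_i) = ln(0.219) = -1.5186835
ln(W_f) - ln(W_i) = 1.7491999 - -1.5186835 = 3.2678834
SGR = 3.2678834 / 290 * 100 = 1.12686 %/day

1.12686 %/day


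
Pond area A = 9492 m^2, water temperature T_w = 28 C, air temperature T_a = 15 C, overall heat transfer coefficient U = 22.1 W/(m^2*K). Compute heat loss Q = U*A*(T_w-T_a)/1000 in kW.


Temperature difference dT = 28 - 15 = 13 K
Heat loss (W) = U * A * dT = 22.1 * 9492 * 13 = 2727051.6 W
Convert to kW: 2727051.6 / 1000 = 2727.0516 kW

2727.0516 kW


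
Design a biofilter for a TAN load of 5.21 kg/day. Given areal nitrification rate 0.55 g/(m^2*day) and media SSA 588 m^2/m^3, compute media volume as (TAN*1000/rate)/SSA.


A = 5.21*1000 / 0.55 = 9472.7273 m^2
V = 9472.7273 / 588 = 16.1101

16.1101 m^3


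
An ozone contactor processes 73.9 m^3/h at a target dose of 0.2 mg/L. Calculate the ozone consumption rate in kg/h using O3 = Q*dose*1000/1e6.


O3 demand (mg/h) = Q * dose * 1000 = 73.9 * 0.2 * 1000 = 14780 mg/h
Convert mg to kg: 14780 / 1e6 = 0.01478 kg/h

0.01478 kg/h


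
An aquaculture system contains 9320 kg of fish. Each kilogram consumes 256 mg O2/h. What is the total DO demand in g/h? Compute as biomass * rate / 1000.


Total O2 consumption (mg/h) = 9320 kg * 256 mg/(kg*h) = 2385920 mg/h
Convert to g/h: 2385920 / 1000 = 2385.92 g/h

2385.92 g/h


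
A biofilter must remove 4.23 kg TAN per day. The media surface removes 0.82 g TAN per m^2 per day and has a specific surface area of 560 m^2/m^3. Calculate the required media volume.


A = 4.23*1000 / 0.82 = 5158.5366 m^2
V = 5158.5366 / 560 = 9.21167

9.21167 m^3


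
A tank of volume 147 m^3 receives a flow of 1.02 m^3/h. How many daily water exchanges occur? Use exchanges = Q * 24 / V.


Daily flow volume = 1.02 m^3/h * 24 h = 24.48 m^3/day
Exchanges = daily flow / tank volume = 24.48 / 147 = 0.166531 exchanges/day

0.166531 exchanges/day


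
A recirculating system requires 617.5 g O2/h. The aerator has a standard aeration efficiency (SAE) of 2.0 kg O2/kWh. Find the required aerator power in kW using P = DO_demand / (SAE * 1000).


SAE in g O2/kWh = 2.0 * 1000 = 2000 g/kWh
P = DO_demand / SAE_g = 617.5 / 2000 = 0.30875 kW

0.30875 kW


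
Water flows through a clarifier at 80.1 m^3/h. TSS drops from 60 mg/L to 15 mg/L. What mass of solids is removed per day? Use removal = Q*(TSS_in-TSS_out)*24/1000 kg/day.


Concentration drop: TSS_in - TSS_out = 60 - 15 = 45 mg/L
Hourly solids removed = Q * dTSS = 80.1 m^3/h * 45 mg/L = 3604.5 g/h  (m^3/h * mg/L = g/h)
Daily solids removed = 3604.5 * 24 = 86508 g/day
Convert g to kg: 86508 / 1000 = 86.508 kg/day

86.508 kg/day


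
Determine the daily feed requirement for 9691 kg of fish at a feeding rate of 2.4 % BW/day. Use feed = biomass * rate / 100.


Feeding rate fraction = 2.4% / 100 = 0.024
Daily feed = 9691 kg * 0.024 = 232.584 kg/day

232.584 kg/day


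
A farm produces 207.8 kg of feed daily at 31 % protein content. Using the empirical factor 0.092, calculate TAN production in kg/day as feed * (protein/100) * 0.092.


Protein in feed = 207.8 * 31/100 = 64.418 kg/day
TAN = protein * 0.092 = 64.418 * 0.092 = 5.926456 kg/day

5.926456 kg/day


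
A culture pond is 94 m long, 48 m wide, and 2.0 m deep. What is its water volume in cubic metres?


Base area = L * W = 94 * 48 = 4512 m^2
Volume = area * depth = 4512 * 2.0 = 9024 m^3

9024 m^3


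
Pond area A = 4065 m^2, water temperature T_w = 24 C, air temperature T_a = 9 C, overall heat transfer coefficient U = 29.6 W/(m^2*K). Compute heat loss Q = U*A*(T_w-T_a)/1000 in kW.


Temperature difference dT = 24 - 9 = 15 K
Heat loss (W) = U * A * dT = 29.6 * 4065 * 15 = 1804860 W
Convert to kW: 1804860 / 1000 = 1804.86 kW

1804.86 kW


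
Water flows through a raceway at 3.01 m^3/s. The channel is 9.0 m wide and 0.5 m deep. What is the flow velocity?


Cross-sectional area = W * d = 9.0 * 0.5 = 4.5 m^2
Velocity = Q / A = 3.01 / 4.5 = 0.668889 m/s

0.668889 m/s


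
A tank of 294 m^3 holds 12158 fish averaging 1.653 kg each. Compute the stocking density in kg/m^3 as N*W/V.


Total biomass = 12158 fish * 1.653 kg = 20097.174 kg
Density = total biomass / volume = 20097.174 / 294 = 68.3577 kg/m^3

68.3577 kg/m^3


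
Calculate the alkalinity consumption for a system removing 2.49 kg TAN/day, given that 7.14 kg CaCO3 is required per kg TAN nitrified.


Alkalinity factor: 7.14 kg CaCO3 consumed per kg TAN nitrified
alk = 2.49 kg TAN * 7.14 = 17.7786 kg CaCO3/day

17.7786 kg CaCO3/day


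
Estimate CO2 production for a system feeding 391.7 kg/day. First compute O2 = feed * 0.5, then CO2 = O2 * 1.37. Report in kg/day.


O2 = 391.7 * 0.5 = 195.85
CO2 = 195.85 * 1.37 = 268.3145

268.3145 kg/day


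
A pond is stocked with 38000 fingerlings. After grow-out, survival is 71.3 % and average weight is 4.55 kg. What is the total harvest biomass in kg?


Survivors = 38000 * 71.3/100 = 27094 fish
Harvest biomass = survivors * W_f = 27094 * 4.55 = 123277.7 kg

123277.7 kg


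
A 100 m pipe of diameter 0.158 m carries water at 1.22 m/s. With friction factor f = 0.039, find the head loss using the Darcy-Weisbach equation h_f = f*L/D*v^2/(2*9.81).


v^2 = 1.22^2 = 1.4884 m^2/s^2
L/D = 100/0.158 = 632.91139
h_f = f*(L/D)*v^2/(2g) = 0.039 * 632.91139 * 1.4884 / 19.62 = 1.87253 m

1.87253 m


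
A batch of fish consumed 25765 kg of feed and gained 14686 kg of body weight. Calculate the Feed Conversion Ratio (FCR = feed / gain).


FCR = feed consumed / weight gained
FCR = 25765 kg / 14686 kg = 1.75439

1.75439


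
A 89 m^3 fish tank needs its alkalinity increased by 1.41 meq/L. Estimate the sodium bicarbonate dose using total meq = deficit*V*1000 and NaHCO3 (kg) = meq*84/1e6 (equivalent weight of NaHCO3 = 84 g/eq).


Tank volume in L = 89 m^3 * 1000 = 89000 L
Total meq required = 1.41 meq/L * 89000 L = 125490 meq
NaHCO3 mass = 125490 meq * 84 mg/meq / 1e6 = 10.5412 kg

10.5412 kg


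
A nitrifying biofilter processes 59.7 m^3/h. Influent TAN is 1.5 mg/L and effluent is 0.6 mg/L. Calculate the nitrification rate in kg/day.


Concentration drop: TAN_in - TAN_out = 1.5 - 0.6 = 0.9 mg/L
Hourly TAN removed = Q * dTAN = 59.7 m^3/h * 0.9 mg/L = 53.73 g/h  (m^3/h * mg/L = g/h)
Daily TAN removed = 53.73 * 24 = 1289.52 g/day
Convert to kg/day: 1289.52 / 1000 = 1.28952 kg/day

1.28952 kg/day


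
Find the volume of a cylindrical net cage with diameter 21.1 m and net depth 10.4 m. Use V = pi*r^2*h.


r = d/2 = 21.1/2 = 10.55 m
Base area = pi*r^2 = pi*10.55^2 = 349.66712 m^2
Volume = 349.66712 * 10.4 = 3636.54 m^3

3636.54 m^3


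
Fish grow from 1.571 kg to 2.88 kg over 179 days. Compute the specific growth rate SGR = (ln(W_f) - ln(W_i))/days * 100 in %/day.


ln(W_f) = ln(2.88) = 1.0577903
ln(W_i) = ln(1.571) = 0.45171236
ln(W_f) - ln(W_i) = 1.0577903 - 0.45171236 = 0.60607794
SGR = 0.60607794 / 179 * 100 = 0.338591 %/day

0.338591 %/day


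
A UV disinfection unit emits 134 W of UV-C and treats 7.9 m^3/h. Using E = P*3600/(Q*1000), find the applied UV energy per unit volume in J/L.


Energy delivered per hour = 134 W * 3600 s = 482400 J/h
Volume treated per hour = 7.9 m^3/h * 1000 = 7900 L/h
dose = 482400 / 7900 = 61.0633 J/L

61.0633 J/L


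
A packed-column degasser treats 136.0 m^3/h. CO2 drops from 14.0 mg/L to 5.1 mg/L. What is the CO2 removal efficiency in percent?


CO2_out / CO2_in = 5.1 / 14.0 = 0.36428571
Fraction remaining = 0.36428571
efficiency = (1 - 0.36428571) * 100 = 63.5714 %

63.5714 %


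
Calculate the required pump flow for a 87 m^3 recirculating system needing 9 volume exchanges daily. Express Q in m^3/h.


Daily recirculation volume = 87 m^3 * 9 = 783 m^3/day
Flow rate Q = daily volume / 24 h = 783 / 24 = 32.625 m^3/h

32.625 m^3/h


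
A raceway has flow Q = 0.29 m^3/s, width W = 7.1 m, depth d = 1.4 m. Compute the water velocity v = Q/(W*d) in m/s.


Cross-sectional area = W * d = 7.1 * 1.4 = 9.94 m^2
Velocity = Q / A = 0.29 / 9.94 = 0.0291751 m/s

0.0291751 m/s


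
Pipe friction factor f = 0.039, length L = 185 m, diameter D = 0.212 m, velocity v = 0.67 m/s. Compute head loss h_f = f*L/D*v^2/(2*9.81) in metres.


v^2 = 0.67^2 = 0.4489 m^2/s^2
L/D = 185/0.212 = 872.64151
h_f = f*(L/D)*v^2/(2g) = 0.039 * 872.64151 * 0.4489 / 19.62 = 0.778666 m

0.778666 m


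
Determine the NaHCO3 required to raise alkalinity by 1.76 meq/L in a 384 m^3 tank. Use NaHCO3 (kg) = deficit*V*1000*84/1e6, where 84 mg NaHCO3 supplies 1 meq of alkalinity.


Tank volume in L = 384 m^3 * 1000 = 384000 L
Total meq required = 1.76 meq/L * 384000 L = 675840 meq
NaHCO3 mass = 675840 meq * 84 mg/meq / 1e6 = 56.7706 kg

56.7706 kg


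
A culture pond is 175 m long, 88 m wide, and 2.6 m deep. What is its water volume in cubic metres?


Base area = L * W = 175 * 88 = 15400 m^2
Volume = area * depth = 15400 * 2.6 = 40040 m^3

40040 m^3


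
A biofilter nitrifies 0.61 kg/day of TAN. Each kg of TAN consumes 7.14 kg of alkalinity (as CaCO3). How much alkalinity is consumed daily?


Alkalinity factor: 7.14 kg CaCO3 consumed per kg TAN nitrified
alk = 0.61 kg TAN * 7.14 = 4.3554 kg CaCO3/day

4.3554 kg CaCO3/day


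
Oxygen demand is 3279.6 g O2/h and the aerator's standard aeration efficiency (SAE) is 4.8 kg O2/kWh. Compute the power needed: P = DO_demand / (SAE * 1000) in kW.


SAE in g O2/kWh = 4.8 * 1000 = 4800 g/kWh
P = DO_demand / SAE_g = 3279.6 / 4800 = 0.68325 kW

0.68325 kW


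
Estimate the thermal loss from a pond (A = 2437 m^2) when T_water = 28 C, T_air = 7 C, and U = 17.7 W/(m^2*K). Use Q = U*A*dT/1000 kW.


Temperature difference dT = 28 - 7 = 21 K
Heat loss (W) = U * A * dT = 17.7 * 2437 * 21 = 905832.9 W
Convert to kW: 905832.9 / 1000 = 905.8329 kW

905.8329 kW


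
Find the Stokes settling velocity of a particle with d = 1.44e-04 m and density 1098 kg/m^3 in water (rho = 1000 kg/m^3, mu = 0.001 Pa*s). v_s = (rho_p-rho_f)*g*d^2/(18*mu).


Density difference: rho_p - rho_f = 1098 - 1000 = 98 kg/m^3
d^2 = (1.44e-04)^2 = 2.0736e-08 m^2
Numerator = (rho_p - rho_f) * g * d^2 = 98 * 9.81 * 2.0736e-08 = 1.9935176e-05
Denominator = 18 * mu = 18 * 0.001 = 0.018
v_s = 1.9935176e-05 / 0.018 = 0.00110751 m/s
Check: Re = rho_f * v_s * d / mu = 1000 * 0.00110751 * 1.44e-04 / 0.001 = 0.159 < 1, so Stokes' law applies.

0.00110751 m/s


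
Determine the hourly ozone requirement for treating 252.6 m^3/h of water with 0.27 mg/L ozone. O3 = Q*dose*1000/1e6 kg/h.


O3 demand (mg/h) = Q * dose * 1000 = 252.6 * 0.27 * 1000 = 68202 mg/h
Convert mg to kg: 68202 / 1e6 = 0.068202 kg/h

0.068202 kg/h


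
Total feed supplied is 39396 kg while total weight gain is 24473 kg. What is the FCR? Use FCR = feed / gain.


FCR = feed consumed / weight gained
FCR = 39396 kg / 24473 kg = 1.60977

1.60977


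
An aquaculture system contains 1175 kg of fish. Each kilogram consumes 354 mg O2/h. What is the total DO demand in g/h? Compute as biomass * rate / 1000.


Total O2 consumption (mg/h) = 1175 kg * 354 mg/(kg*h) = 415950 mg/h
Convert to g/h: 415950 / 1000 = 415.95 g/h

415.95 g/h


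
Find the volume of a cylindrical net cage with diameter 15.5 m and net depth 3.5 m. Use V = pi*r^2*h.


r = d/2 = 15.5/2 = 7.75 m
Base area = pi*r^2 = pi*7.75^2 = 188.69191 m^2
Volume = 188.69191 * 3.5 = 660.422 m^3

660.422 m^3


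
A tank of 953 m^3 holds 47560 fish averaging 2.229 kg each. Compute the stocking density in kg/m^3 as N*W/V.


Total biomass = 47560 fish * 2.229 kg = 106011.24 kg
Density = total biomass / volume = 106011.24 / 953 = 111.239 kg/m^3

111.239 kg/m^3


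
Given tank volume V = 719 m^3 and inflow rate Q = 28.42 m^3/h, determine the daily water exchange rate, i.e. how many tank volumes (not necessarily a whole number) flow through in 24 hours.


Daily flow volume = 28.42 m^3/h * 24 h = 682.08 m^3/day
Exchanges = daily flow / tank volume = 682.08 / 719 = 0.948651 exchanges/day

0.948651 exchanges/day


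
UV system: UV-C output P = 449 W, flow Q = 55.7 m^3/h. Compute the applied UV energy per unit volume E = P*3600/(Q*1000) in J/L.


Energy delivered per hour = 449 W * 3600 s = 1616400 J/h
Volume treated per hour = 55.7 m^3/h * 1000 = 55700 L/h
dose = 1616400 / 55700 = 29.0197 J/L

29.0197 J/L


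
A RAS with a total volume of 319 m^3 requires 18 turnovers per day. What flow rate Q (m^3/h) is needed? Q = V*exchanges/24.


Daily recirculation volume = 319 m^3 * 18 = 5742 m^3/day
Flow rate Q = daily volume / 24 h = 5742 / 24 = 239.25 m^3/h

239.25 m^3/h


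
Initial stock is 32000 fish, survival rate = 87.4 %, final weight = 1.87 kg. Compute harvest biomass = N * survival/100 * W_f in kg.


Survivors = 32000 * 87.4/100 = 27968 fish
Harvest biomass = survivors * W_f = 27968 * 1.87 = 52300.16 kg

52300.16 kg


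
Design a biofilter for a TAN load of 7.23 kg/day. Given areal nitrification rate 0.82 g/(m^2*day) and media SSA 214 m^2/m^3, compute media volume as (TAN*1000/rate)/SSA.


A = 7.23*1000 / 0.82 = 8817.0732 m^2
V = 8817.0732 / 214 = 41.2013

41.2013 m^3


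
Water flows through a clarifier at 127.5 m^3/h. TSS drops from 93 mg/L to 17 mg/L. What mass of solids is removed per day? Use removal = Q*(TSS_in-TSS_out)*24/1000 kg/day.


Concentration drop: TSS_in - TSS_out = 93 - 17 = 76 mg/L
Hourly solids removed = Q * dTSS = 127.5 m^3/h * 76 mg/L = 9690 g/h  (m^3/h * mg/L = g/h)
Daily solids removed = 9690 * 24 = 232560 g/day
Convert g to kg: 232560 / 1000 = 232.56 kg/day

232.56 kg/day


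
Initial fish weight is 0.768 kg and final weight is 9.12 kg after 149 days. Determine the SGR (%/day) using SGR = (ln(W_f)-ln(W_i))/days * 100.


ln(W_f) = ln(9.12) = 2.2104698
ln(W_i) = ln(0.768) = -0.26396555
ln(W_f) - ln(W_i) = 2.2104698 - -0.26396555 = 2.4744353
SGR = 2.4744353 / 149 * 100 = 1.66069 %/day

1.66069 %/day


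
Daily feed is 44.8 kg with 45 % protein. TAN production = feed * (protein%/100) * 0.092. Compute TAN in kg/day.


Protein in feed = 44.8 * 45/100 = 20.16 kg/day
TAN = protein * 0.092 = 20.16 * 0.092 = 1.85472 kg/day

1.85472 kg/day


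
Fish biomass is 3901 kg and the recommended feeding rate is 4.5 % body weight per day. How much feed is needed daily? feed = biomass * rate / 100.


Feeding rate fraction = 4.5% / 100 = 0.045
Daily feed = 3901 kg * 0.045 = 175.545 kg/day

175.545 kg/day


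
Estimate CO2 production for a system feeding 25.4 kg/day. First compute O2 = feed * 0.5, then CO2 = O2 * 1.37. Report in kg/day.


O2 = 25.4 * 0.5 = 12.7
CO2 = 12.7 * 1.37 = 17.399

17.399 kg/day


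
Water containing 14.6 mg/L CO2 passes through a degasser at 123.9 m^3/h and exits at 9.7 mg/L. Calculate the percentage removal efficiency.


CO2_out / CO2_in = 9.7 / 14.6 = 0.66438356
Fraction remaining = 0.66438356
efficiency = (1 - 0.66438356) * 100 = 33.5616 %

33.5616 %


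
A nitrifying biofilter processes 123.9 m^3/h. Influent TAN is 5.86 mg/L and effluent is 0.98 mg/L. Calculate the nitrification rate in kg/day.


Concentration drop: TAN_in - TAN_out = 5.86 - 0.98 = 4.88 mg/L
Hourly TAN removed = Q * dTAN = 123.9 m^3/h * 4.88 mg/L = 604.632 g/h  (m^3/h * mg/L = g/h)
Daily TAN removed = 604.632 * 24 = 14511.168 g/day
Convert to kg/day: 14511.168 / 1000 = 14.511168 kg/day

14.511168 kg/day


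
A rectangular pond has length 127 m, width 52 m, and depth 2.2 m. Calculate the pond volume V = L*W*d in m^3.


Base area = L * W = 127 * 52 = 6604 m^2
Volume = area * depth = 6604 * 2.2 = 14528.8 m^3

14528.8 m^3


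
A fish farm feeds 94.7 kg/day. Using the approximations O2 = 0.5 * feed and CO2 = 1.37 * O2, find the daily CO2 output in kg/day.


O2 = 94.7 * 0.5 = 47.35
CO2 = 47.35 * 1.37 = 64.8695

64.8695 kg/day


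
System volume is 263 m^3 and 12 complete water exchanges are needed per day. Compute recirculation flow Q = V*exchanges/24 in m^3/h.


Daily recirculation volume = 263 m^3 * 12 = 3156 m^3/day
Flow rate Q = daily volume / 24 h = 3156 / 24 = 131.5 m^3/h

131.5 m^3/h


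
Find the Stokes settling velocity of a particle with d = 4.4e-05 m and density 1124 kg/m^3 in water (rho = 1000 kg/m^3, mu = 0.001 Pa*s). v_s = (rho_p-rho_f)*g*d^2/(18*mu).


Density difference: rho_p - rho_f = 1124 - 1000 = 124 kg/m^3
d^2 = (4.4e-05)^2 = 1.936e-09 m^2
Numerator = (rho_p - rho_f) * g * d^2 = 124 * 9.81 * 1.936e-09 = 2.3550278e-06
Denominator = 18 * mu = 18 * 0.001 = 0.018
v_s = 2.3550278e-06 / 0.018 = 1.30835e-04 m/s
Check: Re = rho_f * v_s * d / mu = 1000 * 1.30835e-04 * 4.4e-05 / 0.001 = 0.00576 < 1, so Stokes' law applies.

1.30835e-04 m/s


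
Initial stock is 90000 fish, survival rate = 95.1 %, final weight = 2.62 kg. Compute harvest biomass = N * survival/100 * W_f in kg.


Survivors = 90000 * 95.1/100 = 85590 fish
Harvest biomass = survivors * W_f = 85590 * 2.62 = 224245.8 kg

224245.8 kg


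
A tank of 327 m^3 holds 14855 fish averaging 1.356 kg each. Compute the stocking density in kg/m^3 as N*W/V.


Total biomass = 14855 fish * 1.356 kg = 20143.38 kg
Density = total biomass / volume = 20143.38 / 327 = 61.6006 kg/m^3

61.6006 kg/m^3


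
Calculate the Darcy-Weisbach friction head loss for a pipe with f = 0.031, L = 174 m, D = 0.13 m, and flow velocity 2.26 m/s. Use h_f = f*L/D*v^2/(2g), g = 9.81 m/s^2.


v^2 = 2.26^2 = 5.1076 m^2/s^2
L/D = 174/0.13 = 1338.4615
h_f = f*(L/D)*v^2/(2g) = 0.031 * 1338.4615 * 5.1076 / 19.62 = 10.8015 m

10.8015 m


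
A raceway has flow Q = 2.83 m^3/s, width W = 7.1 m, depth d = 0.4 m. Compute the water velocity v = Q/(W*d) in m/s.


Cross-sectional area = W * d = 7.1 * 0.4 = 2.84 m^2
Velocity = Q / A = 2.83 / 2.84 = 0.996479 m/s

0.996479 m/s


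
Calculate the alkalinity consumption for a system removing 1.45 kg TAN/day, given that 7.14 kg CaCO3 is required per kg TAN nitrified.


Alkalinity factor: 7.14 kg CaCO3 consumed per kg TAN nitrified
alk = 1.45 kg TAN * 7.14 = 10.353 kg CaCO3/day

10.353 kg CaCO3/day


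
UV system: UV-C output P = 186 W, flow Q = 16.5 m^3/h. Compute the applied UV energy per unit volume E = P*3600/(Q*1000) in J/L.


Energy delivered per hour = 186 W * 3600 s = 669600 J/h
Volume treated per hour = 16.5 m^3/h * 1000 = 16500 L/h
dose = 669600 / 16500 = 40.5818 J/L

40.5818 J/L


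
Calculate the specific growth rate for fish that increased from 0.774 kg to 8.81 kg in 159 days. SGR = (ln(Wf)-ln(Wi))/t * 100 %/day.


ln(W_f) = ln(8.81) = 2.1758874
ln(W_i) = ln(0.774) = -0.25618341
ln(W_f) - ln(W_i) = 2.1758874 - -0.25618341 = 2.4320708
SGR = 2.4320708 / 159 * 100 = 1.5296 %/day

1.5296 %/day


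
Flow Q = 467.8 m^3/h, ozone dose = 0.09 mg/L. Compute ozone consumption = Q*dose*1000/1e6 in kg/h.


O3 demand (mg/h) = Q * dose * 1000 = 467.8 * 0.09 * 1000 = 42102 mg/h
Convert mg to kg: 42102 / 1e6 = 0.042102 kg/h

0.042102 kg/h


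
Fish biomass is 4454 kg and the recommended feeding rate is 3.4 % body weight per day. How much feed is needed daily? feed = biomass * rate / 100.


Feeding rate fraction = 3.4% / 100 = 0.034
Daily feed = 4454 kg * 0.034 = 151.436 kg/day

151.436 kg/day


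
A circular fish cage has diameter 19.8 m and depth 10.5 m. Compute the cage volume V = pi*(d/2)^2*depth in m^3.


r = d/2 = 19.8/2 = 9.9 m
Base area = pi*r^2 = pi*9.9^2 = 307.9075 m^2
Volume = 307.9075 * 10.5 = 3233.03 m^3

3233.03 m^3


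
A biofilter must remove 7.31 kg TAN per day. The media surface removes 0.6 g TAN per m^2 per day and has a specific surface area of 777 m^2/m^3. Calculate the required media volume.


A = 7.31*1000 / 0.6 = 12183.333 m^2
V = 12183.333 / 777 = 15.68

15.68 m^3


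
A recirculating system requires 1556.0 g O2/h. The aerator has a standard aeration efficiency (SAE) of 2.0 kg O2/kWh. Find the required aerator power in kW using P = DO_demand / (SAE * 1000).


SAE in g O2/kWh = 2.0 * 1000 = 2000 g/kWh
P = DO_demand / SAE_g = 1556.0 / 2000 = 0.778 kW

0.778 kW


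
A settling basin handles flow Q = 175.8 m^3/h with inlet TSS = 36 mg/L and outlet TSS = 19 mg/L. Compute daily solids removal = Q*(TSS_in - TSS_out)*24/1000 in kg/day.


Concentration drop: TSS_in - TSS_out = 36 - 19 = 17 mg/L
Hourly solids removed = Q * dTSS = 175.8 m^3/h * 17 mg/L = 2988.6 g/h  (m^3/h * mg/L = g/h)
Daily solids removed = 2988.6 * 24 = 71726.4 g/day
Convert g to kg: 71726.4 / 1000 = 71.7264 kg/day

71.7264 kg/day


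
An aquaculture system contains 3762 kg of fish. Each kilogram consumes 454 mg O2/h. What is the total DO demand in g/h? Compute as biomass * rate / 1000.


Total O2 consumption (mg/h) = 3762 kg * 454 mg/(kg*h) = 1707948 mg/h
Convert to g/h: 1707948 / 1000 = 1707.948 g/h

1707.948 g/h


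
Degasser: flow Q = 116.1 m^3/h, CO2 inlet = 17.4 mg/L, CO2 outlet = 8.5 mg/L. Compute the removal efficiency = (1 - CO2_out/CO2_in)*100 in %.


CO2_out / CO2_in = 8.5 / 17.4 = 0.48850575
Fraction remaining = 0.48850575
efficiency = (1 - 0.48850575) * 100 = 51.1494 %

51.1494 %


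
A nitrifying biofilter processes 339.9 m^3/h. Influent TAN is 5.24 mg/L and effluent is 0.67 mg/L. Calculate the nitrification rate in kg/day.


Concentration drop: TAN_in - TAN_out = 5.24 - 0.67 = 4.57 mg/L
Hourly TAN removed = Q * dTAN = 339.9 m^3/h * 4.57 mg/L = 1553.343 g/h  (m^3/h * mg/L = g/h)
Daily TAN removed = 1553.343 * 24 = 37280.232 g/day
Convert to kg/day: 37280.232 / 1000 = 37.280232 kg/day

37.280232 kg/day


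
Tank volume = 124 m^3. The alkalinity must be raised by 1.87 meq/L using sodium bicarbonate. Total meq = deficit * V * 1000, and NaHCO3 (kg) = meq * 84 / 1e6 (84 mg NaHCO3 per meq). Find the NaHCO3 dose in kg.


Tank volume in L = 124 m^3 * 1000 = 124000 L
Total meq required = 1.87 meq/L * 124000 L = 231880 meq
NaHCO3 mass = 231880 meq * 84 mg/meq / 1e6 = 19.4779 kg

19.4779 kg


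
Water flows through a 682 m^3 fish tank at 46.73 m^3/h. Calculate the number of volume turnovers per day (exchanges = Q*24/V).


Daily flow volume = 46.73 m^3/h * 24 h = 1121.52 m^3/day
Exchanges = daily flow / tank volume = 1121.52 / 682 = 1.64446 exchanges/day

1.64446 exchanges/day


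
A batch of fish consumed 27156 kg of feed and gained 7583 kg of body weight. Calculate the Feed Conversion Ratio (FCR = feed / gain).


FCR = feed consumed / weight gained
FCR = 27156 kg / 7583 kg = 3.58117

3.58117


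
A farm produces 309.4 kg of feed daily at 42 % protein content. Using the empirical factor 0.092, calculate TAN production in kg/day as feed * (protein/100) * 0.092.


Protein in feed = 309.4 * 42/100 = 129.948 kg/day
TAN = protein * 0.092 = 129.948 * 0.092 = 11.955216 kg/day

11.955216 kg/day


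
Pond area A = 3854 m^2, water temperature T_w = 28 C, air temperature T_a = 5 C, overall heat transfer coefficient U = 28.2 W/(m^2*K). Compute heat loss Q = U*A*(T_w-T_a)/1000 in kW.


Temperature difference dT = 28 - 5 = 23 K
Heat loss (W) = U * A * dT = 28.2 * 3854 * 23 = 2499704.4 W
Convert to kW: 2499704.4 / 1000 = 2499.7044 kW

2499.7044 kW


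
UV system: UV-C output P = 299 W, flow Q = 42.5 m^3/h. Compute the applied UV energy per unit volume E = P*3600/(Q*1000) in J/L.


Energy delivered per hour = 299 W * 3600 s = 1076400 J/h
Volume treated per hour = 42.5 m^3/h * 1000 = 42500 L/h
dose = 1076400 / 42500 = 25.3271 J/L

25.3271 J/L


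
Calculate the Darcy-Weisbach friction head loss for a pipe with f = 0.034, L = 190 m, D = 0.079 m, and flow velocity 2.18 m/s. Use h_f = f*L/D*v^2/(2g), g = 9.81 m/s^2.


v^2 = 2.18^2 = 4.7524 m^2/s^2
L/D = 190/0.079 = 2405.0633
h_f = f*(L/D)*v^2/(2g) = 0.034 * 2405.0633 * 4.7524 / 19.62 = 19.807 m

19.807 m


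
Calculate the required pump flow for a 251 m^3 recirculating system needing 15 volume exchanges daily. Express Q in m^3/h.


Daily recirculation volume = 251 m^3 * 15 = 3765 m^3/day
Flow rate Q = daily volume / 24 h = 3765 / 24 = 156.875 m^3/h

156.875 m^3/h


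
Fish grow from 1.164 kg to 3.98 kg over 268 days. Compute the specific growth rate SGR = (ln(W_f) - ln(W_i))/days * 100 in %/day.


ln(W_f) = ln(3.98) = 1.3812818
ln(W_i) = ln(1.164) = 0.15186235
ln(W_f) - ln(W_i) = 1.3812818 - 0.15186235 = 1.2294194
SGR = 1.2294194 / 268 * 100 = 0.458739 %/day

0.458739 %/day


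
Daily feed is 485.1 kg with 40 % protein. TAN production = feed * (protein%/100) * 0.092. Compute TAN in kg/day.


Protein in feed = 485.1 * 40/100 = 194.04 kg/day
TAN = protein * 0.092 = 194.04 * 0.092 = 17.85168 kg/day

17.85168 kg/day


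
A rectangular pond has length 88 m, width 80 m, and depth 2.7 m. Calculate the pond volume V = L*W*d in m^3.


Base area = L * W = 88 * 80 = 7040 m^2
Volume = area * depth = 7040 * 2.7 = 19008 m^3

19008 m^3


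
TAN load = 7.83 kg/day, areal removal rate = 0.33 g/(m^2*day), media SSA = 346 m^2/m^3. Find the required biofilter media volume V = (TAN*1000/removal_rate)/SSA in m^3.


A = 7.83*1000 / 0.33 = 23727.273 m^2
V = 23727.273 / 346 = 68.5759

68.5759 m^3


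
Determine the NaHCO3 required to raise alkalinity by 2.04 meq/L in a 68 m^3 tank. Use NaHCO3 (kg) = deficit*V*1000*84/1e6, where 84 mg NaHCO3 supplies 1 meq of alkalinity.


Tank volume in L = 68 m^3 * 1000 = 68000 L
Total meq required = 2.04 meq/L * 68000 L = 138720 meq
NaHCO3 mass = 138720 meq * 84 mg/meq / 1e6 = 11.6525 kg

11.6525 kg


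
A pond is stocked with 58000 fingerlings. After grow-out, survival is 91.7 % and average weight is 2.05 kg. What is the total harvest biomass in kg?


Survivors = 58000 * 91.7/100 = 53186 fish
Harvest biomass = survivors * W_f = 53186 * 2.05 = 109031.3 kg

109031.3 kg


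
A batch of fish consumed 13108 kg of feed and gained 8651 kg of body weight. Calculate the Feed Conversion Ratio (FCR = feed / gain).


FCR = feed consumed / weight gained
FCR = 13108 kg / 8651 kg = 1.5152

1.5152


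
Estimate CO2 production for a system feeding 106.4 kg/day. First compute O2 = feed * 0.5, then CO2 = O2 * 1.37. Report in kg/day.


O2 = 106.4 * 0.5 = 53.2
CO2 = 53.2 * 1.37 = 72.884

72.884 kg/day


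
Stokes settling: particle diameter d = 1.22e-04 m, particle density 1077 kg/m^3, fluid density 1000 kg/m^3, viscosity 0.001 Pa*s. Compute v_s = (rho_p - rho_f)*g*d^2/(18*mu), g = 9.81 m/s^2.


Density difference: rho_p - rho_f = 1077 - 1000 = 77 kg/m^3
d^2 = (1.22e-04)^2 = 1.4884e-08 m^2
Numerator = (rho_p - rho_f) * g * d^2 = 77 * 9.81 * 1.4884e-08 = 1.1242927e-05
Denominator = 18 * mu = 18 * 0.001 = 0.018
v_s = 1.1242927e-05 / 0.018 = 6.24607e-04 m/s
Check: Re = rho_f * v_s * d / mu = 1000 * 6.24607e-04 * 1.22e-04 / 0.001 = 0.0762 < 1, so Stokes' law applies.

6.24607e-04 m/s


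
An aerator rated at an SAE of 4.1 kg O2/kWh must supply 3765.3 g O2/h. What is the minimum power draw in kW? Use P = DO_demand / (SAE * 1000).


SAE in g O2/kWh = 4.1 * 1000 = 4100 g/kWh
P = DO_demand / SAE_g = 3765.3 / 4100 = 0.918366 kW

0.918366 kW


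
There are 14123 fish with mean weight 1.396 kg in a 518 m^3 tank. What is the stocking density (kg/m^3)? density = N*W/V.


Total biomass = 14123 fish * 1.396 kg = 19715.708 kg
Density = total biomass / volume = 19715.708 / 518 = 38.0612 kg/m^3

38.0612 kg/m^3


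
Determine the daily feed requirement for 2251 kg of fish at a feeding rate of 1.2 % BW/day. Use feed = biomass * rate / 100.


Feeding rate fraction = 1.2% / 100 = 0.012
Daily feed = 2251 kg * 0.012 = 27.012 kg/day

27.012 kg/day


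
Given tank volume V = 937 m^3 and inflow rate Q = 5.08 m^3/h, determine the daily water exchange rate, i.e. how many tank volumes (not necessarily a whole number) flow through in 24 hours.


Daily flow volume = 5.08 m^3/h * 24 h = 121.92 m^3/day
Exchanges = daily flow / tank volume = 121.92 / 937 = 0.130117 exchanges/day

0.130117 exchanges/day


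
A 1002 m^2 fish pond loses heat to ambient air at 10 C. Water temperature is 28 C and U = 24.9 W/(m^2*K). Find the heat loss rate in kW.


Temperature difference dT = 28 - 10 = 18 K
Heat loss (W) = U * A * dT = 24.9 * 1002 * 18 = 449096.4 W
Convert to kW: 449096.4 / 1000 = 449.0964 kW

449.0964 kW


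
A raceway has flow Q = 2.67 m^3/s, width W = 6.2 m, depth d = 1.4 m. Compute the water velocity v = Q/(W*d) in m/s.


Cross-sectional area = W * d = 6.2 * 1.4 = 8.68 m^2
Velocity = Q / A = 2.67 / 8.68 = 0.307604 m/s

0.307604 m/s


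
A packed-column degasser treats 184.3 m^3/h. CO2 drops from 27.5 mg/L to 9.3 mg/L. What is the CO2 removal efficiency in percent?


CO2_out / CO2_in = 9.3 / 27.5 = 0.33818182
Fraction remaining = 0.33818182
efficiency = (1 - 0.33818182) * 100 = 66.1818 %

66.1818 %
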